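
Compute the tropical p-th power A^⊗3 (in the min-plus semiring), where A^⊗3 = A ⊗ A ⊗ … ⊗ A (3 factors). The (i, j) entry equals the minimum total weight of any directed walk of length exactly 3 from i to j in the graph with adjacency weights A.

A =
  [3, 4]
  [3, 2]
A^⊗3 =
  [9, 8]
  [7, 6]

Each entry (A^⊗3)_ij equals the minimum over all length-3 walks i = v_0 → v_1 → … → v_3 = j of Σ_t A[v_t][v_{t+1}]. For example, for (i, j) = (0, 1) we minimise over 4 possible intermediate vertex sequences; the minimum is 8, attained along the walk 0 → 1 → 1 → 1.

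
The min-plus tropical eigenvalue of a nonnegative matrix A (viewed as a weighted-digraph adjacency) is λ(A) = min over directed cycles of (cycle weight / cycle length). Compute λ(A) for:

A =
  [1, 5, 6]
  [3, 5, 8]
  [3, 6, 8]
λ(A) = 1

Enumerate directed cycles and compute their means (weight / length). Sample:
  cycle 0 → 0: weight = 1, length = 1, mean = 1/1 ≈ 1.000
  cycle 1 → 1: weight = 5, length = 1, mean = 5/1 ≈ 5.000
  cycle 2 → 2: weight = 8, length = 1, mean = 8/1 ≈ 8.000
  cycle 0 → 1 → 0: weight = 8, length = 2, mean = 8/2 ≈ 4.000
  cycle 0 → 2 → 0: weight = 9, length = 2, mean = 9/2 ≈ 4.500
  cycle 1 → 0 → 1: weight = 8, length = 2, mean = 8/2 ≈ 4.000
Minimum mean = 1.000, attained e.g. along the cycle 0 → 0 with weight 1 and length 1. So λ(A) = 1/1 = 1.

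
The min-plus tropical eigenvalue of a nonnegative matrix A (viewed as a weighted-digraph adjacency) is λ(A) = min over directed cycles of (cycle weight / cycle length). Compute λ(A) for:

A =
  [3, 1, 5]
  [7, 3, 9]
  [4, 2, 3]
λ(A) = 3

Enumerate directed cycles and compute their means (weight / length). Sample:
  cycle 0 → 0: weight = 3, length = 1, mean = 3/1 ≈ 3.000
  cycle 1 → 1: weight = 3, length = 1, mean = 3/1 ≈ 3.000
  cycle 2 → 2: weight = 3, length = 1, mean = 3/1 ≈ 3.000
  cycle 0 → 1 → 0: weight = 8, length = 2, mean = 8/2 ≈ 4.000
  cycle 0 → 2 → 0: weight = 9, length = 2, mean = 9/2 ≈ 4.500
  cycle 1 → 0 → 1: weight = 8, length = 2, mean = 8/2 ≈ 4.000
Minimum mean = 3.000, attained e.g. along the cycle 0 → 0 with weight 3 and length 1. So λ(A) = 3/1 = 3.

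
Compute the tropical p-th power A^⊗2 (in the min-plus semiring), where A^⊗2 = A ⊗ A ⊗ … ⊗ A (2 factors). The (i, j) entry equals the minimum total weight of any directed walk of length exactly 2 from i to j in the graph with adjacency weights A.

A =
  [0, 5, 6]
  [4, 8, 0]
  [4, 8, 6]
A^⊗2 =
  [0, 5, 5]
  [4, 8, 6]
  [4, 9, 8]

Each entry (A^⊗2)_ij equals the minimum over all length-2 walks i = v_0 → v_1 → … → v_2 = j of Σ_t A[v_t][v_{t+1}]. For example, for (i, j) = (0, 2) we minimise over 3 possible intermediate vertex sequences; the minimum is 5, attained along the walk 0 → 1 → 2.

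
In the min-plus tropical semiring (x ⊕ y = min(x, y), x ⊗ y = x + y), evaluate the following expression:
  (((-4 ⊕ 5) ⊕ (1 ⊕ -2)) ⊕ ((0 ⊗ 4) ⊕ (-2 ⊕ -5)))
(((-4 ⊕ 5) ⊕ (1 ⊕ -2)) ⊕ ((0 ⊗ 4) ⊕ (-2 ⊕ -5))) = -5

Expand innermost to outermost. Recall ⊕ takes the minimum of its arguments and ⊗ takes their sum. Working out the expression (((-4 ⊕ 5) ⊕ (1 ⊕ -2)) ⊕ ((0 ⊗ 4) ⊕ (-2 ⊕ -5))) gives -5.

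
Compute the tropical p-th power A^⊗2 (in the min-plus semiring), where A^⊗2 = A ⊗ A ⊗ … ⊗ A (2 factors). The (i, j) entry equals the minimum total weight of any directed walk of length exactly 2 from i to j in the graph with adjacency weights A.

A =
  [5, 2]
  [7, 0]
A^⊗2 =
  [9, 2]
  [7, 0]

Each entry (A^⊗2)_ij equals the minimum over all length-2 walks i = v_0 → v_1 → … → v_2 = j of Σ_t A[v_t][v_{t+1}]. For example, for (i, j) = (0, 1) we minimise over 2 possible intermediate vertex sequences; the minimum is 2, attained along the walk 0 → 1 → 1.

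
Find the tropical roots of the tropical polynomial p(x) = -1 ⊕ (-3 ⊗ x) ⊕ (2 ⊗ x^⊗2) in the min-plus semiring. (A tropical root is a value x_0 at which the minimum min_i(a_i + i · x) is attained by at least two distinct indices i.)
Roots: {-5, 2}

Each tropical root is a break point of the lower envelope of the lines y = a_i + i · x (there are 3 lines, with slopes 0, 1, ..., 2). Only the lines that attain the minimum somewhere contribute to roots; other lines are dominated. Here the surviving (envelope) indices are i = 2, i = 1, i = 0.
Intersections between consecutive envelope lines give the roots: for adjacent envelope indices i < j the intersection is x = (a_i − a_j) / (j − i). Reading off the sorted break points: {-5, 2}.
Verification: at each break x_0, at least two indices attain the minimum of min_i(a_i + i · x_0).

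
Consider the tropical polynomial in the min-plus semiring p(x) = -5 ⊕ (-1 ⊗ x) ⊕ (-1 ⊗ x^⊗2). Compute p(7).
p(7) = -5

A tropical monomial a ⊗ x^⊗i evaluates to a + i · x. Evaluating each term at x = 7:
  Term 0 contributes -5 + 0 · 7 = -5
  Term 1 contributes -1 + 1 · 7 = 6
  Term 2 contributes -1 + 2 · 7 = 13
p(7) = ⊕ of these = min[-5, 6, 13] = -5.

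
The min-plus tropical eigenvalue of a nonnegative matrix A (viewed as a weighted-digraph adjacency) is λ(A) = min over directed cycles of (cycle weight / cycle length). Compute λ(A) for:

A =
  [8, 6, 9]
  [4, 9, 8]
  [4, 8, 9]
λ(A) = 5

Enumerate directed cycles and compute their means (weight / length). Sample:
  cycle 0 → 0: weight = 8, length = 1, mean = 8/1 ≈ 8.000
  cycle 1 → 1: weight = 9, length = 1, mean = 9/1 ≈ 9.000
  cycle 2 → 2: weight = 9, length = 1, mean = 9/1 ≈ 9.000
  cycle 0 → 1 → 0: weight = 10, length = 2, mean = 10/2 ≈ 5.000
  cycle 0 → 2 → 0: weight = 13, length = 2, mean = 13/2 ≈ 6.500
  cycle 1 → 0 → 1: weight = 10, length = 2, mean = 10/2 ≈ 5.000
Minimum mean = 5.000, attained e.g. along the cycle 0 → 1 → 0 with weight 10 and length 2. So λ(A) = 10/2 = 5.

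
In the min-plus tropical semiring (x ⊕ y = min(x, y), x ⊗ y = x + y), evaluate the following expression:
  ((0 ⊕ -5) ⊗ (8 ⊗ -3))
((0 ⊕ -5) ⊗ (8 ⊗ -3)) = 0

Expand innermost to outermost. Recall ⊕ takes the minimum of its arguments and ⊗ takes their sum. Working out the expression ((0 ⊕ -5) ⊗ (8 ⊗ -3)) gives 0.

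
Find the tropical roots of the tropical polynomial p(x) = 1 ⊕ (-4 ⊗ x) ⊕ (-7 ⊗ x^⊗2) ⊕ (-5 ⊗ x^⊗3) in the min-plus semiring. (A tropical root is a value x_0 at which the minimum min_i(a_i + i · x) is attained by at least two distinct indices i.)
Roots: {-2, 3, 5}

Each tropical root is a break point of the lower envelope of the lines y = a_i + i · x (there are 4 lines, with slopes 0, 1, ..., 3). Only the lines that attain the minimum somewhere contribute to roots; other lines are dominated. Here the surviving (envelope) indices are i = 3, i = 2, i = 1, i = 0.
Intersections between consecutive envelope lines give the roots: for adjacent envelope indices i < j the intersection is x = (a_i − a_j) / (j − i). Reading off the sorted break points: {-2, 3, 5}.
Verification: at each break x_0, at least two indices attain the minimum of min_i(a_i + i · x_0).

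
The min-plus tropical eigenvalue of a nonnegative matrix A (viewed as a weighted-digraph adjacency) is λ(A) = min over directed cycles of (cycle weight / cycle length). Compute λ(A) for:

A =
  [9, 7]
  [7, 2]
λ(A) = 2

Enumerate directed cycles and compute their means (weight / length). Sample:
  cycle 0 → 0: weight = 9, length = 1, mean = 9/1 ≈ 9.000
  cycle 1 → 1: weight = 2, length = 1, mean = 2/1 ≈ 2.000
  cycle 0 → 1 → 0: weight = 14, length = 2, mean = 14/2 ≈ 7.000
  cycle 1 → 0 → 1: weight = 14, length = 2, mean = 14/2 ≈ 7.000
Minimum mean = 2.000, attained e.g. along the cycle 1 → 1 with weight 2 and length 1. So λ(A) = 2/1 = 2.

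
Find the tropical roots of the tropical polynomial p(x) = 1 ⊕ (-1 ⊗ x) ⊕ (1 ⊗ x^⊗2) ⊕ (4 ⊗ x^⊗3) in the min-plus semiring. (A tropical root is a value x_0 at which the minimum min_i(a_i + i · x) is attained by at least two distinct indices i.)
Roots: {-3, -2, 2}

Each tropical root is a break point of the lower envelope of the lines y = a_i + i · x (there are 4 lines, with slopes 0, 1, ..., 3). Only the lines that attain the minimum somewhere contribute to roots; other lines are dominated. Here the surviving (envelope) indices are i = 3, i = 2, i = 1, i = 0.
Intersections between consecutive envelope lines give the roots: for adjacent envelope indices i < j the intersection is x = (a_i − a_j) / (j − i). Reading off the sorted break points: {-3, -2, 2}.
Verification: at each break x_0, at least two indices attain the minimum of min_i(a_i + i · x_0).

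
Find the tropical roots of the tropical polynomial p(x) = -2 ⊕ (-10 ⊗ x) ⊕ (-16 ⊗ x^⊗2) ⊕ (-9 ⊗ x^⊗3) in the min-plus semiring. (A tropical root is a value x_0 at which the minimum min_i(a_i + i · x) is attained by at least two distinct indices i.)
Roots: {-7, 6, 8}

Each tropical root is a break point of the lower envelope of the lines y = a_i + i · x (there are 4 lines, with slopes 0, 1, ..., 3). Only the lines that attain the minimum somewhere contribute to roots; other lines are dominated. Here the surviving (envelope) indices are i = 3, i = 2, i = 1, i = 0.
Intersections between consecutive envelope lines give the roots: for adjacent envelope indices i < j the intersection is x = (a_i − a_j) / (j − i). Reading off the sorted break points: {-7, 6, 8}.
Verification: at each break x_0, at least two indices attain the minimum of min_i(a_i + i · x_0).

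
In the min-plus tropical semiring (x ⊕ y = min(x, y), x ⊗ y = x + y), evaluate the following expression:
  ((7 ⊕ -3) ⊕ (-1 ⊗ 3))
((7 ⊕ -3) ⊕ (-1 ⊗ 3)) = -3

Expand innermost to outermost. Recall ⊕ takes the minimum of its arguments and ⊗ takes their sum. Working out the expression ((7 ⊕ -3) ⊕ (-1 ⊗ 3)) gives -3.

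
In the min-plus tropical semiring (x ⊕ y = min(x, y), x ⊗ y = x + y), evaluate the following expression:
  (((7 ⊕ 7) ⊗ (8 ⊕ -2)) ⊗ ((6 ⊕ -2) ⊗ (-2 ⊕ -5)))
(((7 ⊕ 7) ⊗ (8 ⊕ -2)) ⊗ ((6 ⊕ -2) ⊗ (-2 ⊕ -5))) = -2

Expand innermost to outermost. Recall ⊕ takes the minimum of its arguments and ⊗ takes their sum. Working out the expression (((7 ⊕ 7) ⊗ (8 ⊕ -2)) ⊗ ((6 ⊕ -2) ⊗ (-2 ⊕ -5))) gives -2.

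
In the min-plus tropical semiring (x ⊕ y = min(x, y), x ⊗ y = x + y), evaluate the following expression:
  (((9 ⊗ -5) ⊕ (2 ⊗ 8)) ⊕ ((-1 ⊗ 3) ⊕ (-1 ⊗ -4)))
(((9 ⊗ -5) ⊕ (2 ⊗ 8)) ⊕ ((-1 ⊗ 3) ⊕ (-1 ⊗ -4))) = -5

Expand innermost to outermost. Recall ⊕ takes the minimum of its arguments and ⊗ takes their sum. Working out the expression (((9 ⊗ -5) ⊕ (2 ⊗ 8)) ⊕ ((-1 ⊗ 3) ⊕ (-1 ⊗ -4))) gives -5.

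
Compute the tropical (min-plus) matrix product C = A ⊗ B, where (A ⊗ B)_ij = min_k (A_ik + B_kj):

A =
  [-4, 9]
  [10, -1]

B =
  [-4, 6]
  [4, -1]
A ⊗ B =
  [-8, 2]
  [3, -2]

Apply the min-plus product entry-by-entry:
  C[0][0] = min over k of (A[0][0] + B[0][0] = -4 + -4 = -8, A[0][1] + B[1][0] = 9 + 4 = 13) = -8 (attained at k = 0)
  C[0][1] = min over k of (A[0][0] + B[0][1] = -4 + 6 = 2, A[0][1] + B[1][1] = 9 + -1 = 8) = 2 (attained at k = 0)
  C[1][0] = min over k of (A[1][0] + B[0][0] = 10 + -4 = 6, A[1][1] + B[1][0] = -1 + 4 = 3) = 3 (attained at k = 1)
  C[1][1] = min over k of (A[1][0] + B[0][1] = 10 + 6 = 16, A[1][1] + B[1][1] = -1 + -1 = -2) = -2 (attained at k = 1)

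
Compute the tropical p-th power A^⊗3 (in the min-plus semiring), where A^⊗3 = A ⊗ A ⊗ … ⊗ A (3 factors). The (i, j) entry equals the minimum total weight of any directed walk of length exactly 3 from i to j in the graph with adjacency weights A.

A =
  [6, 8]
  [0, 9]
A^⊗3 =
  [14, 16]
  [8, 14]

Each entry (A^⊗3)_ij equals the minimum over all length-3 walks i = v_0 → v_1 → … → v_3 = j of Σ_t A[v_t][v_{t+1}]. For example, for (i, j) = (0, 1) we minimise over 4 possible intermediate vertex sequences; the minimum is 16, attained along the walk 0 → 1 → 0 → 1.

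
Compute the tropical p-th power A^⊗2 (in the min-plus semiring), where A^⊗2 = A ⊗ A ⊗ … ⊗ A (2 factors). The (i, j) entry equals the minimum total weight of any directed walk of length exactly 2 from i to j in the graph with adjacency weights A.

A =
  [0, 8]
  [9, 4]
A^⊗2 =
  [0, 8]
  [9, 8]

Each entry (A^⊗2)_ij equals the minimum over all length-2 walks i = v_0 → v_1 → … → v_2 = j of Σ_t A[v_t][v_{t+1}]. For example, for (i, j) = (0, 1) we minimise over 2 possible intermediate vertex sequences; the minimum is 8, attained along the walk 0 → 0 → 1.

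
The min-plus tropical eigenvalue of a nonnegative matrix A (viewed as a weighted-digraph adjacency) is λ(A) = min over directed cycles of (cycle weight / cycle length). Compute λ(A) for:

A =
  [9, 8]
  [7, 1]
λ(A) = 1

Enumerate directed cycles and compute their means (weight / length). Sample:
  cycle 0 → 0: weight = 9, length = 1, mean = 9/1 ≈ 9.000
  cycle 1 → 1: weight = 1, length = 1, mean = 1/1 ≈ 1.000
  cycle 0 → 1 → 0: weight = 15, length = 2, mean = 15/2 ≈ 7.500
  cycle 1 → 0 → 1: weight = 15, length = 2, mean = 15/2 ≈ 7.500
Minimum mean = 1.000, attained e.g. along the cycle 1 → 1 with weight 1 and length 1. So λ(A) = 1/1 = 1.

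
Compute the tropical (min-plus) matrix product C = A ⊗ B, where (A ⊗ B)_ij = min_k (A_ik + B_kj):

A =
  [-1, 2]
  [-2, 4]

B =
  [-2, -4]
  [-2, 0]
A ⊗ B =
  [-3, -5]
  [-4, -6]

Apply the min-plus product entry-by-entry:
  C[0][0] = min over k of (A[0][0] + B[0][0] = -1 + -2 = -3, A[0][1] + B[1][0] = 2 + -2 = 0) = -3 (attained at k = 0)
  C[0][1] = min over k of (A[0][0] + B[0][1] = -1 + -4 = -5, A[0][1] + B[1][1] = 2 + 0 = 2) = -5 (attained at k = 0)
  C[1][0] = min over k of (A[1][0] + B[0][0] = -2 + -2 = -4, A[1][1] + B[1][0] = 4 + -2 = 2) = -4 (attained at k = 0)
  C[1][1] = min over k of (A[1][0] + B[0][1] = -2 + -4 = -6, A[1][1] + B[1][1] = 4 + 0 = 4) = -6 (attained at k = 0)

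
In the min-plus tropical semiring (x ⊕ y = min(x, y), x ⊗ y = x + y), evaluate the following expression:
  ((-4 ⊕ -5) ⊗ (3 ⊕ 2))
((-4 ⊕ -5) ⊗ (3 ⊕ 2)) = -3

Expand innermost to outermost. Recall ⊕ takes the minimum of its arguments and ⊗ takes their sum. Working out the expression ((-4 ⊕ -5) ⊗ (3 ⊕ 2)) gives -3.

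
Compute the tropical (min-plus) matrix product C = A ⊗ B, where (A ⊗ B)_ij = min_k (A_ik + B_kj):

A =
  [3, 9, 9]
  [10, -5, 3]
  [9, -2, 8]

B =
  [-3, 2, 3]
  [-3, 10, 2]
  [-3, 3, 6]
A ⊗ B =
  [0, 5, 6]
  [-8, 5, -3]
  [-5, 8, 0]

Apply the min-plus product entry-by-entry:
  C[0][0] = min over k of (A[0][0] + B[0][0] = 3 + -3 = 0, A[0][1] + B[1][0] = 9 + -3 = 6, A[0][2] + B[2][0] = 9 + -3 = 6) = 0 (attained at k = 0)
  C[0][1] = min over k of (A[0][0] + B[0][1] = 3 + 2 = 5, A[0][1] + B[1][1] = 9 + 10 = 19, A[0][2] + B[2][1] = 9 + 3 = 12) = 5 (attained at k = 0)
  C[0][2] = min over k of (A[0][0] + B[0][2] = 3 + 3 = 6, A[0][1] + B[1][2] = 9 + 2 = 11, A[0][2] + B[2][2] = 9 + 6 = 15) = 6 (attained at k = 0)
  C[1][0] = min over k of (A[1][0] + B[0][0] = 10 + -3 = 7, A[1][1] + B[1][0] = -5 + -3 = -8, A[1][2] + B[2][0] = 3 + -3 = 0) = -8 (attained at k = 1)
  C[1][1] = min over k of (A[1][0] + B[0][1] = 10 + 2 = 12, A[1][1] + B[1][1] = -5 + 10 = 5, A[1][2] + B[2][1] = 3 + 3 = 6) = 5 (attained at k = 1)
  C[1][2] = min over k of (A[1][0] + B[0][2] = 10 + 3 = 13, A[1][1] + B[1][2] = -5 + 2 = -3, A[1][2] + B[2][2] = 3 + 6 = 9) = -3 (attained at k = 1)
  C[2][0] = min over k of (A[2][0] + B[0][0] = 9 + -3 = 6, A[2][1] + B[1][0] = -2 + -3 = -5, A[2][2] + B[2][0] = 8 + -3 = 5) = -5 (attained at k = 1)
  C[2][1] = min over k of (A[2][0] + B[0][1] = 9 + 2 = 11, A[2][1] + B[1][1] = -2 + 10 = 8, A[2][2] + B[2][1] = 8 + 3 = 11) = 8 (attained at k = 1)
  C[2][2] = min over k of (A[2][0] + B[0][2] = 9 + 3 = 12, A[2][1] + B[1][2] = -2 + 2 = 0, A[2][2] + B[2][2] = 8 + 6 = 14) = 0 (attained at k = 1)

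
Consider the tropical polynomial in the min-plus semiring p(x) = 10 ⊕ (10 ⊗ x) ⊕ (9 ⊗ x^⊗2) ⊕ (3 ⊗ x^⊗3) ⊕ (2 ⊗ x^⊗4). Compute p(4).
p(4) = 10

A tropical monomial a ⊗ x^⊗i evaluates to a + i · x. Evaluating each term at x = 4:
  Term 0 contributes 10 + 0 · 4 = 10
  Term 1 contributes 10 + 1 · 4 = 14
  Term 2 contributes 9 + 2 · 4 = 17
  Term 3 contributes 3 + 3 · 4 = 15
  Term 4 contributes 2 + 4 · 4 = 18
p(4) = ⊕ of these = min[10, 14, 17, 15, 18] = 10.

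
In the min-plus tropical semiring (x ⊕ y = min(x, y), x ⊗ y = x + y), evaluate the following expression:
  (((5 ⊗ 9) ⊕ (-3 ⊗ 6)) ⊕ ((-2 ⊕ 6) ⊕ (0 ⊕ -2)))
(((5 ⊗ 9) ⊕ (-3 ⊗ 6)) ⊕ ((-2 ⊕ 6) ⊕ (0 ⊕ -2))) = -2

Expand innermost to outermost. Recall ⊕ takes the minimum of its arguments and ⊗ takes their sum. Working out the expression (((5 ⊗ 9) ⊕ (-3 ⊗ 6)) ⊕ ((-2 ⊕ 6) ⊕ (0 ⊕ -2))) gives -2.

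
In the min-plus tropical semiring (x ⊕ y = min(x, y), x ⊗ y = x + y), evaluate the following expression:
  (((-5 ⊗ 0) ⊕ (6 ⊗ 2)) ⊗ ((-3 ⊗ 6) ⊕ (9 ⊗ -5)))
(((-5 ⊗ 0) ⊕ (6 ⊗ 2)) ⊗ ((-3 ⊗ 6) ⊕ (9 ⊗ -5))) = -2

Expand innermost to outermost. Recall ⊕ takes the minimum of its arguments and ⊗ takes their sum. Working out the expression (((-5 ⊗ 0) ⊕ (6 ⊗ 2)) ⊗ ((-3 ⊗ 6) ⊕ (9 ⊗ -5))) gives -2.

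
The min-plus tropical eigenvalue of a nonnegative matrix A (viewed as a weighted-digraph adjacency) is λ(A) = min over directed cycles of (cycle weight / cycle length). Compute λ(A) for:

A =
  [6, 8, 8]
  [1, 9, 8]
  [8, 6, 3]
λ(A) = 3

Enumerate directed cycles and compute their means (weight / length). Sample:
  cycle 0 → 0: weight = 6, length = 1, mean = 6/1 ≈ 6.000
  cycle 1 → 1: weight = 9, length = 1, mean = 9/1 ≈ 9.000
  cycle 2 → 2: weight = 3, length = 1, mean = 3/1 ≈ 3.000
  cycle 0 → 1 → 0: weight = 9, length = 2, mean = 9/2 ≈ 4.500
  cycle 0 → 2 → 0: weight = 16, length = 2, mean = 16/2 ≈ 8.000
  cycle 1 → 0 → 1: weight = 9, length = 2, mean = 9/2 ≈ 4.500
Minimum mean = 3.000, attained e.g. along the cycle 2 → 2 with weight 3 and length 1. So λ(A) = 3/1 = 3.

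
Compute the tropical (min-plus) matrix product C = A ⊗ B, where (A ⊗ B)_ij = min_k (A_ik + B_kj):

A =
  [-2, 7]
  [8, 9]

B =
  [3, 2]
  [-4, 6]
A ⊗ B =
  [1, 0]
  [5, 10]

Apply the min-plus product entry-by-entry:
  C[0][0] = min over k of (A[0][0] + B[0][0] = -2 + 3 = 1, A[0][1] + B[1][0] = 7 + -4 = 3) = 1 (attained at k = 0)
  C[0][1] = min over k of (A[0][0] + B[0][1] = -2 + 2 = 0, A[0][1] + B[1][1] = 7 + 6 = 13) = 0 (attained at k = 0)
  C[1][0] = min over k of (A[1][0] + B[0][0] = 8 + 3 = 11, A[1][1] + B[1][0] = 9 + -4 = 5) = 5 (attained at k = 1)
  C[1][1] = min over k of (A[1][0] + B[0][1] = 8 + 2 = 10, A[1][1] + B[1][1] = 9 + 6 = 15) = 10 (attained at k = 0)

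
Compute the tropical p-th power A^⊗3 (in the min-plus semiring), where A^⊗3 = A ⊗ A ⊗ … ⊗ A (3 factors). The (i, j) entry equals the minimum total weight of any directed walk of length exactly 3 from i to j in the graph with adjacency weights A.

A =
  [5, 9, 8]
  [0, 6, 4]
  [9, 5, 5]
A^⊗3 =
  [13, 18, 17]
  [9, 13, 13]
  [10, 14, 13]

Each entry (A^⊗3)_ij equals the minimum over all length-3 walks i = v_0 → v_1 → … → v_3 = j of Σ_t A[v_t][v_{t+1}]. For example, for (i, j) = (0, 2) we minimise over 9 possible intermediate vertex sequences; the minimum is 17, attained along the walk 0 → 1 → 0 → 2.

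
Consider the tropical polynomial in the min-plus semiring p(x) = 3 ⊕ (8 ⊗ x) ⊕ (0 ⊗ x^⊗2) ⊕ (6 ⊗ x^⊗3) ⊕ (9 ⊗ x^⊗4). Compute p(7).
p(7) = 3

A tropical monomial a ⊗ x^⊗i evaluates to a + i · x. Evaluating each term at x = 7:
  Term 0 contributes 3 + 0 · 7 = 3
  Term 1 contributes 8 + 1 · 7 = 15
  Term 2 contributes 0 + 2 · 7 = 14
  Term 3 contributes 6 + 3 · 7 = 27
  Term 4 contributes 9 + 4 · 7 = 37
p(7) = ⊕ of these = min[3, 15, 14, 27, 37] = 3.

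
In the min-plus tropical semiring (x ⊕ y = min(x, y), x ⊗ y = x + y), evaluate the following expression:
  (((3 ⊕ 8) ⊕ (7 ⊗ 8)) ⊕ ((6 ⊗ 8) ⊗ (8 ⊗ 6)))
(((3 ⊕ 8) ⊕ (7 ⊗ 8)) ⊕ ((6 ⊗ 8) ⊗ (8 ⊗ 6))) = 3

Expand innermost to outermost. Recall ⊕ takes the minimum of its arguments and ⊗ takes their sum. Working out the expression (((3 ⊕ 8) ⊕ (7 ⊗ 8)) ⊕ ((6 ⊗ 8) ⊗ (8 ⊗ 6))) gives 3.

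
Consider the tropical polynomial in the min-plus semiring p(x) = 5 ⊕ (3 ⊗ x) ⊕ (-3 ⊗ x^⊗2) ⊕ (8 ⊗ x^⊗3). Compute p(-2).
p(-2) = -7

A tropical monomial a ⊗ x^⊗i evaluates to a + i · x. Evaluating each term at x = -2:
  Term 0 contributes 5 + 0 · -2 = 5
  Term 1 contributes 3 + 1 · -2 = 1
  Term 2 contributes -3 + 2 · -2 = -7
  Term 3 contributes 8 + 3 · -2 = 2
p(-2) = ⊕ of these = min[5, 1, -7, 2] = -7.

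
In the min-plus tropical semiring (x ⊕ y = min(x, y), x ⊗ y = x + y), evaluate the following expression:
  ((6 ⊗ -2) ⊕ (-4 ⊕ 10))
((6 ⊗ -2) ⊕ (-4 ⊕ 10)) = -4

Expand innermost to outermost. Recall ⊕ takes the minimum of its arguments and ⊗ takes their sum. Working out the expression ((6 ⊗ -2) ⊕ (-4 ⊕ 10)) gives -4.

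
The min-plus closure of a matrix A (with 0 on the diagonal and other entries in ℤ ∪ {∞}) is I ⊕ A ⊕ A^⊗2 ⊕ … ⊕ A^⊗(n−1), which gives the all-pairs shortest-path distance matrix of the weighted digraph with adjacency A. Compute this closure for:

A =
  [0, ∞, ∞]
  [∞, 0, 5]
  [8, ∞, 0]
Closure =
  [0, ∞, ∞]
  [13, 0, 5]
  [8, ∞, 0]

This is the Floyd-Warshall all-pairs shortest-path computation. For each intermediate vertex k = 0, 1, …, 2, update dist[i][j] ← min(dist[i][j], dist[i][k] + dist[k][j]). The final matrix gives, for each (i, j), the minimum total weight of any directed path from i to j (possibly empty when i = j).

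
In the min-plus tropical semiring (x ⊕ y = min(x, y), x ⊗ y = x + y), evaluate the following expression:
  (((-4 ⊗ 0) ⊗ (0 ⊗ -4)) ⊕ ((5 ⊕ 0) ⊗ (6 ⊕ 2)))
(((-4 ⊗ 0) ⊗ (0 ⊗ -4)) ⊕ ((5 ⊕ 0) ⊗ (6 ⊕ 2))) = -8

Expand innermost to outermost. Recall ⊕ takes the minimum of its arguments and ⊗ takes their sum. Working out the expression (((-4 ⊗ 0) ⊗ (0 ⊗ -4)) ⊕ ((5 ⊕ 0) ⊗ (6 ⊕ 2))) gives -8.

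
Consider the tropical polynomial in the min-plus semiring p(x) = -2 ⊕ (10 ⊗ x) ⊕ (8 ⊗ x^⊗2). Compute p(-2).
p(-2) = -2

A tropical monomial a ⊗ x^⊗i evaluates to a + i · x. Evaluating each term at x = -2:
  Term 0 contributes -2 + 0 · -2 = -2
  Term 1 contributes 10 + 1 · -2 = 8
  Term 2 contributes 8 + 2 · -2 = 4
p(-2) = ⊕ of these = min[-2, 8, 4] = -2.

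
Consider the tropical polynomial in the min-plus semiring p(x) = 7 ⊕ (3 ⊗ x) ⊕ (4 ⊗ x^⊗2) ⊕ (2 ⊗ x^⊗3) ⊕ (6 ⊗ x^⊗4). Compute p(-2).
p(-2) = -4

A tropical monomial a ⊗ x^⊗i evaluates to a + i · x. Evaluating each term at x = -2:
  Term 0 contributes 7 + 0 · -2 = 7
  Term 1 contributes 3 + 1 · -2 = 1
  Term 2 contributes 4 + 2 · -2 = 0
  Term 3 contributes 2 + 3 · -2 = -4
  Term 4 contributes 6 + 4 · -2 = -2
p(-2) = ⊕ of these = min[7, 1, 0, -4, -2] = -4.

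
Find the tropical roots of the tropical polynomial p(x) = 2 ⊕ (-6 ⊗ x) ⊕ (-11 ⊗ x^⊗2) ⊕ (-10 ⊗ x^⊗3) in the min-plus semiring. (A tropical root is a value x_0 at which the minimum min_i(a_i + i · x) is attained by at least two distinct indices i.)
Roots: {-1, 5, 8}

Each tropical root is a break point of the lower envelope of the lines y = a_i + i · x (there are 4 lines, with slopes 0, 1, ..., 3). Only the lines that attain the minimum somewhere contribute to roots; other lines are dominated. Here the surviving (envelope) indices are i = 3, i = 2, i = 1, i = 0.
Intersections between consecutive envelope lines give the roots: for adjacent envelope indices i < j the intersection is x = (a_i − a_j) / (j − i). Reading off the sorted break points: {-1, 5, 8}.
Verification: at each break x_0, at least two indices attain the minimum of min_i(a_i + i · x_0).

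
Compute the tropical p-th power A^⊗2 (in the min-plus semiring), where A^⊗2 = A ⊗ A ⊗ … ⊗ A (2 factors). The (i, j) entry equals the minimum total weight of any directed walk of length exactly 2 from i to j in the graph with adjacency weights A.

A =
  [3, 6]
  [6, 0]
A^⊗2 =
  [6, 6]
  [6, 0]

Each entry (A^⊗2)_ij equals the minimum over all length-2 walks i = v_0 → v_1 → … → v_2 = j of Σ_t A[v_t][v_{t+1}]. For example, for (i, j) = (0, 1) we minimise over 2 possible intermediate vertex sequences; the minimum is 6, attained along the walk 0 → 1 → 1.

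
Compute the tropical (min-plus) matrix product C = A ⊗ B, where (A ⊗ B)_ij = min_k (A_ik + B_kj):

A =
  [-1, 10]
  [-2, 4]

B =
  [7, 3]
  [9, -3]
A ⊗ B =
  [6, 2]
  [5, 1]

Apply the min-plus product entry-by-entry:
  C[0][0] = min over k of (A[0][0] + B[0][0] = -1 + 7 = 6, A[0][1] + B[1][0] = 10 + 9 = 19) = 6 (attained at k = 0)
  C[0][1] = min over k of (A[0][0] + B[0][1] = -1 + 3 = 2, A[0][1] + B[1][1] = 10 + -3 = 7) = 2 (attained at k = 0)
  C[1][0] = min over k of (A[1][0] + B[0][0] = -2 + 7 = 5, A[1][1] + B[1][0] = 4 + 9 = 13) = 5 (attained at k = 0)
  C[1][1] = min over k of (A[1][0] + B[0][1] = -2 + 3 = 1, A[1][1] + B[1][1] = 4 + -3 = 1) = 1 (attained at k = 0)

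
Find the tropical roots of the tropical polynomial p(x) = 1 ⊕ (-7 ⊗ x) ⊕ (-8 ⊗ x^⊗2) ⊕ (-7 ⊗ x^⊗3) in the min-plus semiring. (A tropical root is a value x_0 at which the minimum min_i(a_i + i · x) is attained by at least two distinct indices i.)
Roots: {-1, 1, 8}

Each tropical root is a break point of the lower envelope of the lines y = a_i + i · x (there are 4 lines, with slopes 0, 1, ..., 3). Only the lines that attain the minimum somewhere contribute to roots; other lines are dominated. Here the surviving (envelope) indices are i = 3, i = 2, i = 1, i = 0.
Intersections between consecutive envelope lines give the roots: for adjacent envelope indices i < j the intersection is x = (a_i − a_j) / (j − i). Reading off the sorted break points: {-1, 1, 8}.
Verification: at each break x_0, at least two indices attain the minimum of min_i(a_i + i · x_0).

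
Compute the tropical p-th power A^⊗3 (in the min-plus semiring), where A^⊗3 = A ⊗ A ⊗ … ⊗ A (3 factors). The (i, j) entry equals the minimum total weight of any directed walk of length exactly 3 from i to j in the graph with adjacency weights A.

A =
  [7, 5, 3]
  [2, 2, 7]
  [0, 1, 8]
A^⊗3 =
  [6, 6, 6]
  [5, 6, 7]
  [3, 4, 6]

Each entry (A^⊗3)_ij equals the minimum over all length-3 walks i = v_0 → v_1 → … → v_3 = j of Σ_t A[v_t][v_{t+1}]. For example, for (i, j) = (0, 2) we minimise over 9 possible intermediate vertex sequences; the minimum is 6, attained along the walk 0 → 2 → 0 → 2.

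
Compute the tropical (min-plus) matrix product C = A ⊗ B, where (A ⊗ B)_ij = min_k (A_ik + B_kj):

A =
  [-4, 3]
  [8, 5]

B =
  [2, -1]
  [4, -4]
A ⊗ B =
  [-2, -5]
  [9, 1]

Apply the min-plus product entry-by-entry:
  C[0][0] = min over k of (A[0][0] + B[0][0] = -4 + 2 = -2, A[0][1] + B[1][0] = 3 + 4 = 7) = -2 (attained at k = 0)
  C[0][1] = min over k of (A[0][0] + B[0][1] = -4 + -1 = -5, A[0][1] + B[1][1] = 3 + -4 = -1) = -5 (attained at k = 0)
  C[1][0] = min over k of (A[1][0] + B[0][0] = 8 + 2 = 10, A[1][1] + B[1][0] = 5 + 4 = 9) = 9 (attained at k = 1)
  C[1][1] = min over k of (A[1][0] + B[0][1] = 8 + -1 = 7, A[1][1] + B[1][1] = 5 + -4 = 1) = 1 (attained at k = 1)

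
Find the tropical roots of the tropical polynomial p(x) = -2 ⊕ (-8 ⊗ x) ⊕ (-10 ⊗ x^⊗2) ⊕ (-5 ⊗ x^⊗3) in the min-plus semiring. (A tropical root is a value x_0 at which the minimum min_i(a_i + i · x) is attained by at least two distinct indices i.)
Roots: {-5, 2, 6}

Each tropical root is a break point of the lower envelope of the lines y = a_i + i · x (there are 4 lines, with slopes 0, 1, ..., 3). Only the lines that attain the minimum somewhere contribute to roots; other lines are dominated. Here the surviving (envelope) indices are i = 3, i = 2, i = 1, i = 0.
Intersections between consecutive envelope lines give the roots: for adjacent envelope indices i < j the intersection is x = (a_i − a_j) / (j − i). Reading off the sorted break points: {-5, 2, 6}.
Verification: at each break x_0, at least two indices attain the minimum of min_i(a_i + i · x_0).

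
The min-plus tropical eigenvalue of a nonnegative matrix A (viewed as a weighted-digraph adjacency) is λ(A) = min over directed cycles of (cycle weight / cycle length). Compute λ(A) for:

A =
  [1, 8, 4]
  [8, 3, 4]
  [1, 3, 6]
λ(A) = 1

Enumerate directed cycles and compute their means (weight / length). Sample:
  cycle 0 → 0: weight = 1, length = 1, mean = 1/1 ≈ 1.000
  cycle 1 → 1: weight = 3, length = 1, mean = 3/1 ≈ 3.000
  cycle 2 → 2: weight = 6, length = 1, mean = 6/1 ≈ 6.000
  cycle 0 → 1 → 0: weight = 16, length = 2, mean = 16/2 ≈ 8.000
  cycle 0 → 2 → 0: weight = 5, length = 2, mean = 5/2 ≈ 2.500
  cycle 1 → 0 → 1: weight = 16, length = 2, mean = 16/2 ≈ 8.000
Minimum mean = 1.000, attained e.g. along the cycle 0 → 0 with weight 1 and length 1. So λ(A) = 1/1 = 1.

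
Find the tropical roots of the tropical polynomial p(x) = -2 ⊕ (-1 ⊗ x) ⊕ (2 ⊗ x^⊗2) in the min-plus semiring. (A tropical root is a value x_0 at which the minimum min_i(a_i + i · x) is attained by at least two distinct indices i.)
Roots: {-3, -1}

Each tropical root is a break point of the lower envelope of the lines y = a_i + i · x (there are 3 lines, with slopes 0, 1, ..., 2). Only the lines that attain the minimum somewhere contribute to roots; other lines are dominated. Here the surviving (envelope) indices are i = 2, i = 1, i = 0.
Intersections between consecutive envelope lines give the roots: for adjacent envelope indices i < j the intersection is x = (a_i − a_j) / (j − i). Reading off the sorted break points: {-3, -1}.
Verification: at each break x_0, at least two indices attain the minimum of min_i(a_i + i · x_0).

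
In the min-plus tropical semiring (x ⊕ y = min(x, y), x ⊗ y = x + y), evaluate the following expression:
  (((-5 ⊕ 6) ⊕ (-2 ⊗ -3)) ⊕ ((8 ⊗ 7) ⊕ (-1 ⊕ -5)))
(((-5 ⊕ 6) ⊕ (-2 ⊗ -3)) ⊕ ((8 ⊗ 7) ⊕ (-1 ⊕ -5))) = -5

Expand innermost to outermost. Recall ⊕ takes the minimum of its arguments and ⊗ takes their sum. Working out the expression (((-5 ⊕ 6) ⊕ (-2 ⊗ -3)) ⊕ ((8 ⊗ 7) ⊕ (-1 ⊕ -5))) gives -5.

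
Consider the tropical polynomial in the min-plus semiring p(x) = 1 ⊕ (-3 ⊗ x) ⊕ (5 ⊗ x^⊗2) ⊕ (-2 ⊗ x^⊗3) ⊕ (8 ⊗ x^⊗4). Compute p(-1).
p(-1) = -5

A tropical monomial a ⊗ x^⊗i evaluates to a + i · x. Evaluating each term at x = -1:
  Term 0 contributes 1 + 0 · -1 = 1
  Term 1 contributes -3 + 1 · -1 = -4
  Term 2 contributes 5 + 2 · -1 = 3
  Term 3 contributes -2 + 3 · -1 = -5
  Term 4 contributes 8 + 4 · -1 = 4
p(-1) = ⊕ of these = min[1, -4, 3, -5, 4] = -5.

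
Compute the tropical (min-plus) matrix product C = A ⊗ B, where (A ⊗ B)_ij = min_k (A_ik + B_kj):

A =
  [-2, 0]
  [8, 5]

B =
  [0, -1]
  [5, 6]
A ⊗ B =
  [-2, -3]
  [8, 7]

Apply the min-plus product entry-by-entry:
  C[0][0] = min over k of (A[0][0] + B[0][0] = -2 + 0 = -2, A[0][1] + B[1][0] = 0 + 5 = 5) = -2 (attained at k = 0)
  C[0][1] = min over k of (A[0][0] + B[0][1] = -2 + -1 = -3, A[0][1] + B[1][1] = 0 + 6 = 6) = -3 (attained at k = 0)
  C[1][0] = min over k of (A[1][0] + B[0][0] = 8 + 0 = 8, A[1][1] + B[1][0] = 5 + 5 = 10) = 8 (attained at k = 0)
  C[1][1] = min over k of (A[1][0] + B[0][1] = 8 + -1 = 7, A[1][1] + B[1][1] = 5 + 6 = 11) = 7 (attained at k = 0)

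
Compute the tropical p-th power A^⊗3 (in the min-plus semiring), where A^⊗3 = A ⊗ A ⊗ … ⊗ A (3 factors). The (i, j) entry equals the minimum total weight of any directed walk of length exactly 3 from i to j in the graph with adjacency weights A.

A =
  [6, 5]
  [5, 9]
A^⊗3 =
  [16, 15]
  [15, 16]

Each entry (A^⊗3)_ij equals the minimum over all length-3 walks i = v_0 → v_1 → … → v_3 = j of Σ_t A[v_t][v_{t+1}]. For example, for (i, j) = (0, 1) we minimise over 4 possible intermediate vertex sequences; the minimum is 15, attained along the walk 0 → 1 → 0 → 1.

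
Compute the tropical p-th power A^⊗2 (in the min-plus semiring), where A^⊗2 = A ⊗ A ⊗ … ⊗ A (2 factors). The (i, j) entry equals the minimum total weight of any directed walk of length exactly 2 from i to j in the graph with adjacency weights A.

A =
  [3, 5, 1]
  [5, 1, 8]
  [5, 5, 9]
A^⊗2 =
  [6, 6, 4]
  [6, 2, 6]
  [8, 6, 6]

Each entry (A^⊗2)_ij equals the minimum over all length-2 walks i = v_0 → v_1 → … → v_2 = j of Σ_t A[v_t][v_{t+1}]. For example, for (i, j) = (0, 2) we minimise over 3 possible intermediate vertex sequences; the minimum is 4, attained along the walk 0 → 0 → 2.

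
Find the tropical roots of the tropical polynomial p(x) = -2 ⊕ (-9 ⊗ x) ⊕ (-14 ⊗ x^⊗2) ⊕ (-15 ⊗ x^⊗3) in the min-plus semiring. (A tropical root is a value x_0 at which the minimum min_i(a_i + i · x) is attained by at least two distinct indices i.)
Roots: {1, 5, 7}

Each tropical root is a break point of the lower envelope of the lines y = a_i + i · x (there are 4 lines, with slopes 0, 1, ..., 3). Only the lines that attain the minimum somewhere contribute to roots; other lines are dominated. Here the surviving (envelope) indices are i = 3, i = 2, i = 1, i = 0.
Intersections between consecutive envelope lines give the roots: for adjacent envelope indices i < j the intersection is x = (a_i − a_j) / (j − i). Reading off the sorted break points: {1, 5, 7}.
Verification: at each break x_0, at least two indices attain the minimum of min_i(a_i + i · x_0).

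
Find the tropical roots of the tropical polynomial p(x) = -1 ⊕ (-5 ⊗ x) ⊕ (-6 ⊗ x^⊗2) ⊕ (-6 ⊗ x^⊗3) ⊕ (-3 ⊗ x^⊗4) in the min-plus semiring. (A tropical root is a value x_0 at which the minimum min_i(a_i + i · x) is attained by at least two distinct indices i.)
Roots: {-3, 0, 1, 4}

Each tropical root is a break point of the lower envelope of the lines y = a_i + i · x (there are 5 lines, with slopes 0, 1, ..., 4). Only the lines that attain the minimum somewhere contribute to roots; other lines are dominated. Here the surviving (envelope) indices are i = 4, i = 3, i = 2, i = 1, i = 0.
Intersections between consecutive envelope lines give the roots: for adjacent envelope indices i < j the intersection is x = (a_i − a_j) / (j − i). Reading off the sorted break points: {-3, 0, 1, 4}.
Verification: at each break x_0, at least two indices attain the minimum of min_i(a_i + i · x_0).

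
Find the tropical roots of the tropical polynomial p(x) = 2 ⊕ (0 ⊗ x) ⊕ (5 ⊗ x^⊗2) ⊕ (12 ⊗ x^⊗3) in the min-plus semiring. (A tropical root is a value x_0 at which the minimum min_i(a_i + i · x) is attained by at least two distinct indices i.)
Roots: {-7, -5, 2}

Each tropical root is a break point of the lower envelope of the lines y = a_i + i · x (there are 4 lines, with slopes 0, 1, ..., 3). Only the lines that attain the minimum somewhere contribute to roots; other lines are dominated. Here the surviving (envelope) indices are i = 3, i = 2, i = 1, i = 0.
Intersections between consecutive envelope lines give the roots: for adjacent envelope indices i < j the intersection is x = (a_i − a_j) / (j − i). Reading off the sorted break points: {-7, -5, 2}.
Verification: at each break x_0, at least two indices attain the minimum of min_i(a_i + i · x_0).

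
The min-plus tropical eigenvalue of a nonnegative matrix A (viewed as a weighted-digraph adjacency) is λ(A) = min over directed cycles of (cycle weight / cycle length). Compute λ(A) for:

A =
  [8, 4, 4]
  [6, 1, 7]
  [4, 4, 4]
λ(A) = 1

Enumerate directed cycles and compute their means (weight / length). Sample:
  cycle 0 → 0: weight = 8, length = 1, mean = 8/1 ≈ 8.000
  cycle 1 → 1: weight = 1, length = 1, mean = 1/1 ≈ 1.000
  cycle 2 → 2: weight = 4, length = 1, mean = 4/1 ≈ 4.000
  cycle 0 → 1 → 0: weight = 10, length = 2, mean = 10/2 ≈ 5.000
  cycle 0 → 2 → 0: weight = 8, length = 2, mean = 8/2 ≈ 4.000
  cycle 1 → 0 → 1: weight = 10, length = 2, mean = 10/2 ≈ 5.000
Minimum mean = 1.000, attained e.g. along the cycle 1 → 1 with weight 1 and length 1. So λ(A) = 1/1 = 1.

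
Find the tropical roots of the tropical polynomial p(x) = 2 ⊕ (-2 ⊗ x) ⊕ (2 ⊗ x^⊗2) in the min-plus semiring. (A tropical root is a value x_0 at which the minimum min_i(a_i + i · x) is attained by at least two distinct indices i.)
Roots: {-4, 4}

Each tropical root is a break point of the lower envelope of the lines y = a_i + i · x (there are 3 lines, with slopes 0, 1, ..., 2). Only the lines that attain the minimum somewhere contribute to roots; other lines are dominated. Here the surviving (envelope) indices are i = 2, i = 1, i = 0.
Intersections between consecutive envelope lines give the roots: for adjacent envelope indices i < j the intersection is x = (a_i − a_j) / (j − i). Reading off the sorted break points: {-4, 4}.
Verification: at each break x_0, at least two indices attain the minimum of min_i(a_i + i · x_0).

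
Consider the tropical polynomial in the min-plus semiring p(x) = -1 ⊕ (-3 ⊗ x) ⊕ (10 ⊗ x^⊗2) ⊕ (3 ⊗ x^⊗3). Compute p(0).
p(0) = -3

A tropical monomial a ⊗ x^⊗i evaluates to a + i · x. Evaluating each term at x = 0:
  Term 0 contributes -1 + 0 · 0 = -1
  Term 1 contributes -3 + 1 · 0 = -3
  Term 2 contributes 10 + 2 · 0 = 10
  Term 3 contributes 3 + 3 · 0 = 3
p(0) = ⊕ of these = min[-1, -3, 10, 3] = -3.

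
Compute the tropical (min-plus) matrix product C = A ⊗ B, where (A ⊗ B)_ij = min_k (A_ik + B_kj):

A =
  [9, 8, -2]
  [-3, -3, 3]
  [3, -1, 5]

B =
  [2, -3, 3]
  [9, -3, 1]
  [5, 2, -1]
A ⊗ B =
  [3, 0, -3]
  [-1, -6, -2]
  [5, -4, 0]

Apply the min-plus product entry-by-entry:
  C[0][0] = min over k of (A[0][0] + B[0][0] = 9 + 2 = 11, A[0][1] + B[1][0] = 8 + 9 = 17, A[0][2] + B[2][0] = -2 + 5 = 3) = 3 (attained at k = 2)
  C[0][1] = min over k of (A[0][0] + B[0][1] = 9 + -3 = 6, A[0][1] + B[1][1] = 8 + -3 = 5, A[0][2] + B[2][1] = -2 + 2 = 0) = 0 (attained at k = 2)
  C[0][2] = min over k of (A[0][0] + B[0][2] = 9 + 3 = 12, A[0][1] + B[1][2] = 8 + 1 = 9, A[0][2] + B[2][2] = -2 + -1 = -3) = -3 (attained at k = 2)
  C[1][0] = min over k of (A[1][0] + B[0][0] = -3 + 2 = -1, A[1][1] + B[1][0] = -3 + 9 = 6, A[1][2] + B[2][0] = 3 + 5 = 8) = -1 (attained at k = 0)
  C[1][1] = min over k of (A[1][0] + B[0][1] = -3 + -3 = -6, A[1][1] + B[1][1] = -3 + -3 = -6, A[1][2] + B[2][1] = 3 + 2 = 5) = -6 (attained at k = 0)
  C[1][2] = min over k of (A[1][0] + B[0][2] = -3 + 3 = 0, A[1][1] + B[1][2] = -3 + 1 = -2, A[1][2] + B[2][2] = 3 + -1 = 2) = -2 (attained at k = 1)
  C[2][0] = min over k of (A[2][0] + B[0][0] = 3 + 2 = 5, A[2][1] + B[1][0] = -1 + 9 = 8, A[2][2] + B[2][0] = 5 + 5 = 10) = 5 (attained at k = 0)
  C[2][1] = min over k of (A[2][0] + B[0][1] = 3 + -3 = 0, A[2][1] + B[1][1] = -1 + -3 = -4, A[2][2] + B[2][1] = 5 + 2 = 7) = -4 (attained at k = 1)
  C[2][2] = min over k of (A[2][0] + B[0][2] = 3 + 3 = 6, A[2][1] + B[1][2] = -1 + 1 = 0, A[2][2] + B[2][2] = 5 + -1 = 4) = 0 (attained at k = 1)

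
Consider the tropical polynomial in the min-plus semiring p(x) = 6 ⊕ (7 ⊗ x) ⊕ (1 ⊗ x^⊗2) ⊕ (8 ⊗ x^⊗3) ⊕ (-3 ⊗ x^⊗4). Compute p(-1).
p(-1) = -7

A tropical monomial a ⊗ x^⊗i evaluates to a + i · x. Evaluating each term at x = -1:
  Term 0 contributes 6 + 0 · -1 = 6
  Term 1 contributes 7 + 1 · -1 = 6
  Term 2 contributes 1 + 2 · -1 = -1
  Term 3 contributes 8 + 3 · -1 = 5
  Term 4 contributes -3 + 4 · -1 = -7
p(-1) = ⊕ of these = min[6, 6, -1, 5, -7] = -7.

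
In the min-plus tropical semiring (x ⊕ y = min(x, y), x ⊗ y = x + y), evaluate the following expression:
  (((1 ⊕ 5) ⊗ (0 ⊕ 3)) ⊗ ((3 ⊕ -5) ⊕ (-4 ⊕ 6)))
(((1 ⊕ 5) ⊗ (0 ⊕ 3)) ⊗ ((3 ⊕ -5) ⊕ (-4 ⊕ 6))) = -4

Expand innermost to outermost. Recall ⊕ takes the minimum of its arguments and ⊗ takes their sum. Working out the expression (((1 ⊕ 5) ⊗ (0 ⊕ 3)) ⊗ ((3 ⊕ -5) ⊕ (-4 ⊕ 6))) gives -4.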